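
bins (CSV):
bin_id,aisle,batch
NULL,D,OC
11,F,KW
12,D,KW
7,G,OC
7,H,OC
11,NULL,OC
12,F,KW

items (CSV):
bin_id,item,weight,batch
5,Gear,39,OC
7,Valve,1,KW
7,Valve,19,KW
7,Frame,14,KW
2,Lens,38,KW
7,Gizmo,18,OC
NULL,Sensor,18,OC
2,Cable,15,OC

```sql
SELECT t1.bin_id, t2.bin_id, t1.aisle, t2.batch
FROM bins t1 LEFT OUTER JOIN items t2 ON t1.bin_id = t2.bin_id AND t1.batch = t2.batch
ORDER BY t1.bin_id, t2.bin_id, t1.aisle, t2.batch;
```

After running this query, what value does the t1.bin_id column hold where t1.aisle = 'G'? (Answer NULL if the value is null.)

7

LEFT JOIN keeps every row from `bins`; unmatched rows get NULL for `items`'s columns.
Matching on t1.bin_id = t2.bin_id AND t1.batch = t2.batch. A NULL in a compared column never satisfies the condition.
- t1 (bin_id=NULL, batch=OC) has no partner → padded with NULL.
- t1 (bin_id=11, batch=KW) has no partner → padded with NULL.
- t1 (bin_id=12, batch=KW) has no partner → padded with NULL.
- t1 (bin_id=7, batch=OC) pairs with 1 row(s) of t2.
- t1 (bin_id=7, batch=OC) pairs with 1 row(s) of t2.
- t1 (bin_id=11, batch=OC) has no partner → padded with NULL.
- t1 (bin_id=12, batch=KW) has no partner → padded with NULL.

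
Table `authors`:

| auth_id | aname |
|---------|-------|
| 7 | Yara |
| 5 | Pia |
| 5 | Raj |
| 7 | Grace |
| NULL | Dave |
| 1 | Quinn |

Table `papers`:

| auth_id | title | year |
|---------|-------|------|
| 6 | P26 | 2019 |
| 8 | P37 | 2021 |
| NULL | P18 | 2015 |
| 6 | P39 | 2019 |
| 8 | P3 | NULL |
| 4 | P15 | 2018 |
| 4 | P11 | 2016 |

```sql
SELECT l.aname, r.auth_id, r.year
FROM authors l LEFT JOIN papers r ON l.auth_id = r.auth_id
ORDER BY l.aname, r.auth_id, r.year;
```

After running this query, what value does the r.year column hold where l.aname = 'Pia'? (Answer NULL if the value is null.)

NULL

LEFT JOIN keeps every row from `authors`; unmatched rows get NULL for `papers`'s columns.
Matching on l.auth_id = r.auth_id. A NULL in a compared column never satisfies the condition.
- l row (auth_id=7): no match → kept, r columns NULL.
- l row (auth_id=5): no match → kept, r columns NULL.
- l row (auth_id=5): no match → kept, r columns NULL.
- l row (auth_id=7): no match → kept, r columns NULL.
- l row (auth_id=NULL): no match → kept, r columns NULL.
- l row (auth_id=1): no match → kept, r columns NULL.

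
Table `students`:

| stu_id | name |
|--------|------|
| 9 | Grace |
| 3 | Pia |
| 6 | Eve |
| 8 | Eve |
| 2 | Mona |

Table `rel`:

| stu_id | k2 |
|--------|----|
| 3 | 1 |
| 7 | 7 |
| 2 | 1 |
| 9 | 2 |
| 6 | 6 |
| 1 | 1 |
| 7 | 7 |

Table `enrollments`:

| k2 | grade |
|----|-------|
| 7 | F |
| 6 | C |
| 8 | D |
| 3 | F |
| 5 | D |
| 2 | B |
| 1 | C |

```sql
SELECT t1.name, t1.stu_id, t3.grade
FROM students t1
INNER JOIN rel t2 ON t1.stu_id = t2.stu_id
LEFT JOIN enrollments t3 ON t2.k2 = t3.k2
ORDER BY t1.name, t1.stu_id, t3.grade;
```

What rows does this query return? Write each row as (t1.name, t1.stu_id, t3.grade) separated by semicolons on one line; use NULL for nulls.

Evaluate left to right. First `students t1 INNER JOIN rel t2` on stu_id: 4 row(s).
Then LEFT JOIN `enrollments t3` on k2: each of those 4 rows is kept; rows whose t2.k2 has no match in t3 get NULL for t3's columns.

(Eve, 6, C); (Grace, 9, B); (Mona, 2, C); (Pia, 3, C)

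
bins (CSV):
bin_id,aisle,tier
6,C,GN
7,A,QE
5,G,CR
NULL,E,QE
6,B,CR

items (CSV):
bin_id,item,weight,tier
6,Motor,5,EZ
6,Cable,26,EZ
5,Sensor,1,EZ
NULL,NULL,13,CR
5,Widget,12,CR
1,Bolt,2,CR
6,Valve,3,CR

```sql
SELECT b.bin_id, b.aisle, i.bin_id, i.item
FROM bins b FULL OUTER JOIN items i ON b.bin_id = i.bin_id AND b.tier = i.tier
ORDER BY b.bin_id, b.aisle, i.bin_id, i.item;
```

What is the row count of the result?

10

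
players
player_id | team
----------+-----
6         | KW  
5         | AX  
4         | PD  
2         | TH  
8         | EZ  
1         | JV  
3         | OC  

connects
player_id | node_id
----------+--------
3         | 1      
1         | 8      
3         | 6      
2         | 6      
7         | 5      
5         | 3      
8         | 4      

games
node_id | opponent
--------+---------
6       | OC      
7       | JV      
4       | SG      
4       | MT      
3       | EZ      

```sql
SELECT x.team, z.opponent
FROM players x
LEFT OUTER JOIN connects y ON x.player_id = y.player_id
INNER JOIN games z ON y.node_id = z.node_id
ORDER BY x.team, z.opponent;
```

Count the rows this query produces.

5

Step 1 — x LEFT JOIN y on player_id → 8 row(s).
Then INNER JOIN `games z` on node_id: keep only rows whose y.node_id appears in z.
Result: 5 row(s).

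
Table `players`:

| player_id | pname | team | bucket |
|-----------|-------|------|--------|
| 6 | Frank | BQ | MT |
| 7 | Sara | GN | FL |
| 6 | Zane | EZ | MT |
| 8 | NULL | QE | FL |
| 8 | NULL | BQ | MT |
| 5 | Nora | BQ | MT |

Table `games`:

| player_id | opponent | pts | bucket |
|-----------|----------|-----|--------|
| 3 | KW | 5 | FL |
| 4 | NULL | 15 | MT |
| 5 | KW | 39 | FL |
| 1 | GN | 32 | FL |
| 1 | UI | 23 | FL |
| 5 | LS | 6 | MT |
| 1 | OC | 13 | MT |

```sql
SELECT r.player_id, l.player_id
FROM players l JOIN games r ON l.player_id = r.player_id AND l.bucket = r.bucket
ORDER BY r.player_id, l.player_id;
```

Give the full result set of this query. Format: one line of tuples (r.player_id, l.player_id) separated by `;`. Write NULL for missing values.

INNER JOIN keeps only pairs where the ON condition holds.
Matching on l.player_id = r.player_id AND l.bucket = r.bucket.
- l row (player_id=6, bucket=MT): no match → dropped.
- l row (player_id=7, bucket=FL): no match → dropped.
- l row (player_id=6, bucket=MT): no match → dropped.
- l row (player_id=8, bucket=FL): no match → dropped.
- l row (player_id=8, bucket=MT): no match → dropped.
- l row (player_id=5, bucket=MT): matches 1 r row(s) → 1 output row(s).
After projecting and ordering:
r.player_id | l.player_id
5 | 5

(5, 5)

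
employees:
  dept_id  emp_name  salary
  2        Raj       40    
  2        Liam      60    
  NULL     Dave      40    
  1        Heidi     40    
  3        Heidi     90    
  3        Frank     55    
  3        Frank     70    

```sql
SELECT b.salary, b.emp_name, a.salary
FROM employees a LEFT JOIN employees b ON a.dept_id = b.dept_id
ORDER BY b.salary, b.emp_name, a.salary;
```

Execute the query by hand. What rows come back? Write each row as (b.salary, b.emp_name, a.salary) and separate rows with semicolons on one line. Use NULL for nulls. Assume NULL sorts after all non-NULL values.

(40, Heidi, 40); (40, Raj, 40); (40, Raj, 60); (55, Frank, 55); (55, Frank, 70); (55, Frank, 90); (60, Liam, 40); (60, Liam, 60); (70, Frank, 55); (70, Frank, 70); (70, Frank, 90); (90, Heidi, 55); (90, Heidi, 70); (90, Heidi, 90); (NULL, NULL, 40)

LEFT JOIN keeps every row from `employees a`; unmatched rows get NULL for `employees b`'s columns.
Matching on a.dept_id = b.dept_id. A NULL in a compared column never satisfies the condition.
Matched pairs: 14; unmatched a rows kept: 1.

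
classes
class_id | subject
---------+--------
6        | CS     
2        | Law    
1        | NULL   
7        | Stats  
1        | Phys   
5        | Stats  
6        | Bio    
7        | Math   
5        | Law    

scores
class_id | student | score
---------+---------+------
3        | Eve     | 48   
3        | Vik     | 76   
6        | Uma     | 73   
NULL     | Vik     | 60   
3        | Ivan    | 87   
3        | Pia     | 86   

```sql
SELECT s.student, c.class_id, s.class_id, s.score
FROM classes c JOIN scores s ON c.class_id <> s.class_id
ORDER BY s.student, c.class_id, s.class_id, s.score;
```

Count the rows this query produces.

43

INNER JOIN keeps only pairs where the ON condition holds.
Matching on c.class_id <> s.class_id. A NULL in a compared column never satisfies the condition.
- c row (class_id=6): matches 4 s row(s) → 4 output row(s).
- c row (class_id=2): matches 5 s row(s) → 5 output row(s).
- c row (class_id=1): matches 5 s row(s) → 5 output row(s).
- c row (class_id=7): matches 5 s row(s) → 5 output row(s).
- c row (class_id=1): matches 5 s row(s) → 5 output row(s).
- c row (class_id=5): matches 5 s row(s) → 5 output row(s).
- c row (class_id=6): matches 4 s row(s) → 4 output row(s).
- c row (class_id=7): matches 5 s row(s) → 5 output row(s).
- c row (class_id=5): matches 5 s row(s) → 5 output row(s).
Total: 43 rows.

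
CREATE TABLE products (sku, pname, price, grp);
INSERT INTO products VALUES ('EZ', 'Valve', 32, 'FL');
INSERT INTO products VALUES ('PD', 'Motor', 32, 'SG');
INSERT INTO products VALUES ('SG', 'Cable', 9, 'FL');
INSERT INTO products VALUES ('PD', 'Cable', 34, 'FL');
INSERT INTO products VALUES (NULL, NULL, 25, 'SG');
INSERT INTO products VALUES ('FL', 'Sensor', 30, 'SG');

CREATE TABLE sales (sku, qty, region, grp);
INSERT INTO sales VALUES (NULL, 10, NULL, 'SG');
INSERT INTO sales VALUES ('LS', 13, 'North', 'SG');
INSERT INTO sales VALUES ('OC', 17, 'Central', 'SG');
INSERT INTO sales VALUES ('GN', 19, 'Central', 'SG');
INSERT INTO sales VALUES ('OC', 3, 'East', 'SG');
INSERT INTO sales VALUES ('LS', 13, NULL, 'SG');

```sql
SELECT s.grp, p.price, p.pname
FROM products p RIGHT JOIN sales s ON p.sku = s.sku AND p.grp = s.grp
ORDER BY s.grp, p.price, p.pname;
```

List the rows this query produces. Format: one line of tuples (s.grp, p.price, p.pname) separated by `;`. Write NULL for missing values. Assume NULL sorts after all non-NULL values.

RIGHT JOIN keeps every row from `sales`; unmatched rows get NULL for `products`'s columns.
Matching on p.sku = s.sku AND p.grp = s.grp. A NULL in a compared column never satisfies the condition.
- p row (sku=EZ, grp=FL): no match.
- p row (sku=PD, grp=SG): no match.
- p row (sku=SG, grp=FL): no match.
- p row (sku=PD, grp=FL): no match.
- p row (sku=NULL, grp=SG): no match.
- p row (sku=FL, grp=SG): no match.
- 6 row(s) from s found no p partner → padded with NULL.
After projecting and ordering:
s.grp | p.price | p.pname
SG | NULL | NULL
SG | NULL | NULL
SG | NULL | NULL
SG | NULL | NULL
SG | NULL | NULL
SG | NULL | NULL

(SG, NULL, NULL); (SG, NULL, NULL); (SG, NULL, NULL); (SG, NULL, NULL); (SG, NULL, NULL); (SG, NULL, NULL)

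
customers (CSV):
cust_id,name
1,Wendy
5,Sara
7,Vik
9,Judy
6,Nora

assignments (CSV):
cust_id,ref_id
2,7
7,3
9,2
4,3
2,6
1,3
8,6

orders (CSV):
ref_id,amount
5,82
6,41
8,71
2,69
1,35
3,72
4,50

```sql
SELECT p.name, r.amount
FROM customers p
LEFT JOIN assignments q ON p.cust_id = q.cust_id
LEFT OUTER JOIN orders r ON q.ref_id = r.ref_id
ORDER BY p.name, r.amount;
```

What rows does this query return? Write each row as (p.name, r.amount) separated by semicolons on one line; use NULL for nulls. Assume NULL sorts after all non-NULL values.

(Judy, 69); (Nora, NULL); (Sara, NULL); (Vik, 72); (Wendy, 72)

Joins associate left-to-right: customers LEFT JOIN assignments on cust_id gives 5 intermediate row(s).
Then LEFT JOIN `orders r` on ref_id: each of those 5 rows is kept; rows whose q.ref_id has no match in r get NULL for r's columns.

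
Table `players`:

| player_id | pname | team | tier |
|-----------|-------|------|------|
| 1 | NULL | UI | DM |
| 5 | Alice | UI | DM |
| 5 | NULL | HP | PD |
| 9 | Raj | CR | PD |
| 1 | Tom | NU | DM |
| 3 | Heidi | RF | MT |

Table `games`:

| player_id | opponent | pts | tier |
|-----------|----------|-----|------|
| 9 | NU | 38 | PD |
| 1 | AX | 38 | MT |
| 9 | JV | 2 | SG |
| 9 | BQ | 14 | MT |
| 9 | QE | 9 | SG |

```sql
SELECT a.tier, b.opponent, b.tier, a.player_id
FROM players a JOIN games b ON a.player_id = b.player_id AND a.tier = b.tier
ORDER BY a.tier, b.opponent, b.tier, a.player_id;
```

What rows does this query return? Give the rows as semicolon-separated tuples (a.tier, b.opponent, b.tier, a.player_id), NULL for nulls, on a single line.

INNER JOIN keeps only pairs where the ON condition holds.
Matching on a.player_id = b.player_id AND a.tier = b.tier.
- a row (player_id=1, tier=DM): no match → dropped.
- a row (player_id=5, tier=DM): no match → dropped.
- a row (player_id=5, tier=PD): no match → dropped.
- a row (player_id=9, tier=PD): matches 1 b row(s) → 1 output row(s).
- a row (player_id=1, tier=DM): no match → dropped.
- a row (player_id=3, tier=MT): no match → dropped.
After projecting and ordering:
a.tier | b.opponent | b.tier | a.player_id
PD | NU | PD | 9

(PD, NU, PD, 9)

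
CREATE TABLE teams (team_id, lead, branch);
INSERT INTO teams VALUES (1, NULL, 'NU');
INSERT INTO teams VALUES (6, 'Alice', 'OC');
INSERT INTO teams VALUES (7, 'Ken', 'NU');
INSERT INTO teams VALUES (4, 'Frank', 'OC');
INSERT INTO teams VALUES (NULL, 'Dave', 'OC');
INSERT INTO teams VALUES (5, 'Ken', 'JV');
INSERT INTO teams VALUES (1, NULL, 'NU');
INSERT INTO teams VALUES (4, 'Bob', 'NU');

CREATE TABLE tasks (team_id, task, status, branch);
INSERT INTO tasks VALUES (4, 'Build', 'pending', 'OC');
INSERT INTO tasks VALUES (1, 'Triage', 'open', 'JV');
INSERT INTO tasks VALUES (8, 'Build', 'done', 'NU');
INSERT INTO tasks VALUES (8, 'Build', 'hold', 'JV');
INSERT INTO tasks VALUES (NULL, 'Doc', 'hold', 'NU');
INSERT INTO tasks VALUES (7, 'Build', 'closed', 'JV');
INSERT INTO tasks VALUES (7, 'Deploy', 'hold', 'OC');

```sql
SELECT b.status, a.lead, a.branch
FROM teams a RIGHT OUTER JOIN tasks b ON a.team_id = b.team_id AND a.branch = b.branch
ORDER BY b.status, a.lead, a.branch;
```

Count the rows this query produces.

7

RIGHT JOIN keeps every row from `tasks`; unmatched rows get NULL for `teams`'s columns.
Matching on a.team_id = b.team_id AND a.branch = b.branch. A NULL in a compared column never satisfies the condition.
Matched pairs: 1; unmatched b rows kept: 6.
Total: 1 matched + 6 padded = 7 rows.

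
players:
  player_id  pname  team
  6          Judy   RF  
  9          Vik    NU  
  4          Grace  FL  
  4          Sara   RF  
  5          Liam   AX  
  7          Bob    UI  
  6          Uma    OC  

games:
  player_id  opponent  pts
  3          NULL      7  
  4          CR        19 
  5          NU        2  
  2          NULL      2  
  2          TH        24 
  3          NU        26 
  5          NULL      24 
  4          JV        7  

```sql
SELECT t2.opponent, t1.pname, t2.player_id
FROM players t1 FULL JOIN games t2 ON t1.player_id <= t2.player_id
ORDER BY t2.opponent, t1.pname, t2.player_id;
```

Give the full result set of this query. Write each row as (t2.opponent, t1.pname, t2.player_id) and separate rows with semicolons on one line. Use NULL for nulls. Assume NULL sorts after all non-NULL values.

(CR, Grace, 4); (CR, Sara, 4); (JV, Grace, 4); (JV, Sara, 4); (NU, Grace, 5); (NU, Liam, 5); (NU, Sara, 5); (NU, NULL, 3); (TH, NULL, 2); (NULL, Bob, NULL); (NULL, Grace, 5); (NULL, Judy, NULL); (NULL, Liam, 5); (NULL, Sara, 5); (NULL, Uma, NULL); (NULL, Vik, NULL); (NULL, NULL, 2); (NULL, NULL, 3)

FULL OUTER JOIN keeps every row from both sides; unmatched rows get NULL for the other side's columns.
Matching on t1.player_id <= t2.player_id.
Matched pairs: 10; unmatched t1 rows kept: 4; unmatched t2 rows kept: 4.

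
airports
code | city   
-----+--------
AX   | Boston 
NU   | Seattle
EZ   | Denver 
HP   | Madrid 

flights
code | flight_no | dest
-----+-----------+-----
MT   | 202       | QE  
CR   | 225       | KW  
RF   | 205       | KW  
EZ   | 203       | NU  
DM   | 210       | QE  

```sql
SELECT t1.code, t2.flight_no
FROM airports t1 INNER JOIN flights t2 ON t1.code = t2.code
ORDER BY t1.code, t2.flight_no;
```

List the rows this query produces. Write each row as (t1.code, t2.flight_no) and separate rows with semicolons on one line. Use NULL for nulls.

(EZ, 203)

INNER JOIN keeps only pairs where the ON condition holds.
Matching on t1.code = t2.code.
Matched pairs: 1.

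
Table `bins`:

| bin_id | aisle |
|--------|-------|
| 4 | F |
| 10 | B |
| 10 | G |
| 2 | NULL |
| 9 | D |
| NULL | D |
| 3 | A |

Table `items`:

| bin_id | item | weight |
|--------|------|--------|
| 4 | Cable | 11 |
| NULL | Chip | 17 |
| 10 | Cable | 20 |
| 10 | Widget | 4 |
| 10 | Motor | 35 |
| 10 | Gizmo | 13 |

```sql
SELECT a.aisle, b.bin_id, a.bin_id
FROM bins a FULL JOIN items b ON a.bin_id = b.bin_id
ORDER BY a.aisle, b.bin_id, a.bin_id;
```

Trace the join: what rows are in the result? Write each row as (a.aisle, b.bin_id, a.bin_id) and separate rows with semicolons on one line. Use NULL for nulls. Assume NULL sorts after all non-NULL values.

(A, NULL, 3); (B, 10, 10); (B, 10, 10); (B, 10, 10); (B, 10, 10); (D, NULL, 9); (D, NULL, NULL); (F, 4, 4); (G, 10, 10); (G, 10, 10); (G, 10, 10); (G, 10, 10); (NULL, NULL, 2); (NULL, NULL, NULL)

FULL OUTER JOIN keeps every row from both sides; unmatched rows get NULL for the other side's columns.
Matching on a.bin_id = b.bin_id. A NULL in a compared column never satisfies the condition.
- a row (bin_id=4): matches 1 b row(s) → 1 output row(s).
- a row (bin_id=10): matches 4 b row(s) → 4 output row(s).
- a row (bin_id=10): matches 4 b row(s) → 4 output row(s).
- a row (bin_id=2): no match → kept, b columns NULL.
- a row (bin_id=9): no match → kept, b columns NULL.
- a row (bin_id=NULL): no match → kept, b columns NULL.
- a row (bin_id=3): no match → kept, b columns NULL.
- 1 row(s) from b found no a partner → padded with NULL.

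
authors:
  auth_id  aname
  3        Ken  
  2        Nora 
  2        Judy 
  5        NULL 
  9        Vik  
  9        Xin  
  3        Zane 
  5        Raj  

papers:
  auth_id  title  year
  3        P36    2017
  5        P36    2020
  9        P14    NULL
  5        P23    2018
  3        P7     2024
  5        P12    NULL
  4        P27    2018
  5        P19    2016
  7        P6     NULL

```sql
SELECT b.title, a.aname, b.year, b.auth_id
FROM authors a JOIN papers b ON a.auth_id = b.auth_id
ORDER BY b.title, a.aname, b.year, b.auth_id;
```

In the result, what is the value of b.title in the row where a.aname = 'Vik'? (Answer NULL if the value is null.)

P14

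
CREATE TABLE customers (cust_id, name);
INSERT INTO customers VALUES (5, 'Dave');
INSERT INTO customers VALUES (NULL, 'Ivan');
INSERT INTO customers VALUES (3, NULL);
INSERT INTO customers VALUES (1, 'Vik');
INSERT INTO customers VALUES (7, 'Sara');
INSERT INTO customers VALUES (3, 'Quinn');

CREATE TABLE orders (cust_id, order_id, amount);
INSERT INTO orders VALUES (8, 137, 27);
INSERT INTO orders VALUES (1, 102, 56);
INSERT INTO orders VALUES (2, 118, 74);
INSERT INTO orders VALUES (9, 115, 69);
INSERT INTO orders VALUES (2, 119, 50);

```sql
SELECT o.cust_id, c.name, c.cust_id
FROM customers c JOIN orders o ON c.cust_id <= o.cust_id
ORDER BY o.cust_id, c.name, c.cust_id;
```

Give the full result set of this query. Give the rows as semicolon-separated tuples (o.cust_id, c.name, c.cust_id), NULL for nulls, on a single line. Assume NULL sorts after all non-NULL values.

INNER JOIN keeps only pairs where the ON condition holds.
Matching on c.cust_id <= o.cust_id. A NULL in a compared column never satisfies the condition.
Matched pairs: 13.

(1, Vik, 1); (2, Vik, 1); (2, Vik, 1); (8, Dave, 5); (8, Quinn, 3); (8, Sara, 7); (8, Vik, 1); (8, NULL, 3); (9, Dave, 5); (9, Quinn, 3); (9, Sara, 7); (9, Vik, 1); (9, NULL, 3)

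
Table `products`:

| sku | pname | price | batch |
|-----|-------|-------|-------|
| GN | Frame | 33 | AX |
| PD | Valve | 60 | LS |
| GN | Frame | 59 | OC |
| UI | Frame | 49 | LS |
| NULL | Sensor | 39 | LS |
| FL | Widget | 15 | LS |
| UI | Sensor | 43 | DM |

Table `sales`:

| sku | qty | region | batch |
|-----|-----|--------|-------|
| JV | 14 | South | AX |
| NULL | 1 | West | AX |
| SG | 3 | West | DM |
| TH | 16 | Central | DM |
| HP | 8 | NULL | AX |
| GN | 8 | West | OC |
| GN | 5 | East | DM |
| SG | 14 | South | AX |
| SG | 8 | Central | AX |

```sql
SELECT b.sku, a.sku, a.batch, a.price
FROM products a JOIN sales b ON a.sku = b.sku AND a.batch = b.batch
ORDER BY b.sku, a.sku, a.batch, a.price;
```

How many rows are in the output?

INNER JOIN keeps only pairs where the ON condition holds.
Matching on a.sku = b.sku AND a.batch = b.batch. A NULL in a compared column never satisfies the condition.
- sku=GN, batch=AX: no matching b row, dropped.
- sku=PD, batch=LS: no matching b row, dropped.
- sku=GN, batch=OC: 1 matching b row(s), so 1 row(s) emitted.
- sku=UI, batch=LS: no matching b row, dropped.
- sku=NULL, batch=LS: no matching b row, dropped.
- sku=FL, batch=LS: no matching b row, dropped.
- sku=UI, batch=DM: no matching b row, dropped.
Total: 1 rows.

1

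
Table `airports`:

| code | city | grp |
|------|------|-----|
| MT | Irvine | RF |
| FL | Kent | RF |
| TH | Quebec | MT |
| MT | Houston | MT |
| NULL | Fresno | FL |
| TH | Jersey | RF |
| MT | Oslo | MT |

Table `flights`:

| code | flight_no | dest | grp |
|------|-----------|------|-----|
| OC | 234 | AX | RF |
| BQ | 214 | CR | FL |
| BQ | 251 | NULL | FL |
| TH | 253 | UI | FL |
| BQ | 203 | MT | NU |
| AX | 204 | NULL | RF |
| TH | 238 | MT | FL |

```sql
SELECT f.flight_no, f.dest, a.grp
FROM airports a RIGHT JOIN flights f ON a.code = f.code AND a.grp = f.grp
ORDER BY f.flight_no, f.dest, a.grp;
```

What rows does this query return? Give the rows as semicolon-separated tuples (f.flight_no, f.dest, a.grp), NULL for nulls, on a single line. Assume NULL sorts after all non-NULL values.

RIGHT JOIN keeps every row from `flights`; unmatched rows get NULL for `airports`'s columns.
Matching on a.code = f.code AND a.grp = f.grp. A NULL in a compared column never satisfies the condition.
- a row (code=MT, grp=RF): no match.
- a row (code=FL, grp=RF): no match.
- a row (code=TH, grp=MT): no match.
- a row (code=MT, grp=MT): no match.
- a row (code=NULL, grp=FL): no match.
- a row (code=TH, grp=RF): no match.
- a row (code=MT, grp=MT): no match.
- 7 f row(s) had no a match → kept, a columns NULL.
After projecting and ordering:
f.flight_no | f.dest | a.grp
203 | MT | NULL
204 | NULL | NULL
214 | CR | NULL
234 | AX | NULL
238 | MT | NULL
251 | NULL | NULL
253 | UI | NULL

(203, MT, NULL); (204, NULL, NULL); (214, CR, NULL); (234, AX, NULL); (238, MT, NULL); (251, NULL, NULL); (253, UI, NULL)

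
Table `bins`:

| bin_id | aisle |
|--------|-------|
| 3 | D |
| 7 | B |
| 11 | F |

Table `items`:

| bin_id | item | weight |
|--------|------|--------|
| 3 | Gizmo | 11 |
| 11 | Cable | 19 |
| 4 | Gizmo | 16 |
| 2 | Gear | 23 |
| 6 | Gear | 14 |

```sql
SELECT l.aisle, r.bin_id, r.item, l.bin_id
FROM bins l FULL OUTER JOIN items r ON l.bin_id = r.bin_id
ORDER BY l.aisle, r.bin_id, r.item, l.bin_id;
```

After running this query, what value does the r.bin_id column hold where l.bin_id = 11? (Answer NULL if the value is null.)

FULL OUTER JOIN keeps every row from both sides; unmatched rows get NULL for the other side's columns.
Matching on l.bin_id = r.bin_id.
Matched pairs: 2; unmatched l rows kept: 1; unmatched r rows kept: 3.

11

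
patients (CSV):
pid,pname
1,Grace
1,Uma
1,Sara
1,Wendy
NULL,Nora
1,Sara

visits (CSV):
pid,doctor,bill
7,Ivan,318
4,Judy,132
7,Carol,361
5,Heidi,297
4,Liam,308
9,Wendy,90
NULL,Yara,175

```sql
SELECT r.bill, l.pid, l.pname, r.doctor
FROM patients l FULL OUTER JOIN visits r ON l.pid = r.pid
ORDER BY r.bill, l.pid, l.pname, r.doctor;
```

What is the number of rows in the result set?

13

FULL OUTER JOIN keeps every row from both sides; unmatched rows get NULL for the other side's columns.
Matching on l.pid = r.pid. A NULL in a compared column never satisfies the condition.
- pid=1: no r row matches, row kept with r columns NULL.
- pid=1: no r row matches, row kept with r columns NULL.
- pid=1: no r row matches, row kept with r columns NULL.
- pid=1: no r row matches, row kept with r columns NULL.
- pid=NULL: no r row matches, row kept with r columns NULL.
- pid=1: no r row matches, row kept with r columns NULL.
- plus 7 unmatched r row(s), each kept with NULL l columns.
Total: 0 matched + 13 padded = 13 rows.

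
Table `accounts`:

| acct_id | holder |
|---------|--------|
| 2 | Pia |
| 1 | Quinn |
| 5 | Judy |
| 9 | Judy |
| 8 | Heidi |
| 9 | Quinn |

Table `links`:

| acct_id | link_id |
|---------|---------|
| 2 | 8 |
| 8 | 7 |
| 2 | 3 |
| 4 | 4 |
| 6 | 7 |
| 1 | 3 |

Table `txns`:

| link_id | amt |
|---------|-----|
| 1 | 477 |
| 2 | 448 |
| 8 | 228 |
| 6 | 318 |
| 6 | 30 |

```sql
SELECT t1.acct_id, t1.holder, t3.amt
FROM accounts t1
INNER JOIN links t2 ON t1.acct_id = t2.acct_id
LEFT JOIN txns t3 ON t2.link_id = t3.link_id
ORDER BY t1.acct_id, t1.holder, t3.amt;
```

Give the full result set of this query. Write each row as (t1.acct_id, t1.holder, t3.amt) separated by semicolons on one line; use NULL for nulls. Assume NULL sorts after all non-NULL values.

(1, Quinn, NULL); (2, Pia, 228); (2, Pia, NULL); (8, Heidi, NULL)

Joins associate left-to-right: accounts INNER JOIN links on acct_id gives 4 intermediate row(s).
Then LEFT JOIN `txns t3` on link_id: each of those 4 rows is kept; rows whose t2.link_id has no match in t3 get NULL for t3's columns.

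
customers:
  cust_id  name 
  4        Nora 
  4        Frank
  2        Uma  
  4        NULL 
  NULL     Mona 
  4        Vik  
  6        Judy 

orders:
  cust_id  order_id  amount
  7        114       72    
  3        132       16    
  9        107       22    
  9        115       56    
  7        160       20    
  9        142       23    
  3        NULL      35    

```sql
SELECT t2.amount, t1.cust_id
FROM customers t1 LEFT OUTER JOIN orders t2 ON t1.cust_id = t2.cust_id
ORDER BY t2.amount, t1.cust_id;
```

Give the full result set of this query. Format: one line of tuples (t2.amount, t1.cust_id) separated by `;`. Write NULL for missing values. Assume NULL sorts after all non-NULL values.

(NULL, 2); (NULL, 4); (NULL, 4); (NULL, 4); (NULL, 4); (NULL, 6); (NULL, NULL)

LEFT JOIN keeps every row from `customers`; unmatched rows get NULL for `orders`'s columns.
Matching on t1.cust_id = t2.cust_id. A NULL in a compared column never satisfies the condition.
- t1 row (cust_id=4): no match → kept, t2 columns NULL.
- t1 row (cust_id=4): no match → kept, t2 columns NULL.
- t1 row (cust_id=2): no match → kept, t2 columns NULL.
- t1 row (cust_id=4): no match → kept, t2 columns NULL.
- t1 row (cust_id=NULL): no match → kept, t2 columns NULL.
- t1 row (cust_id=4): no match → kept, t2 columns NULL.
- t1 row (cust_id=6): no match → kept, t2 columns NULL.
After projecting and ordering:
t2.amount | t1.cust_id
NULL | 2
NULL | 4
NULL | 4
NULL | 4
NULL | 4
NULL | 6
NULL | NULL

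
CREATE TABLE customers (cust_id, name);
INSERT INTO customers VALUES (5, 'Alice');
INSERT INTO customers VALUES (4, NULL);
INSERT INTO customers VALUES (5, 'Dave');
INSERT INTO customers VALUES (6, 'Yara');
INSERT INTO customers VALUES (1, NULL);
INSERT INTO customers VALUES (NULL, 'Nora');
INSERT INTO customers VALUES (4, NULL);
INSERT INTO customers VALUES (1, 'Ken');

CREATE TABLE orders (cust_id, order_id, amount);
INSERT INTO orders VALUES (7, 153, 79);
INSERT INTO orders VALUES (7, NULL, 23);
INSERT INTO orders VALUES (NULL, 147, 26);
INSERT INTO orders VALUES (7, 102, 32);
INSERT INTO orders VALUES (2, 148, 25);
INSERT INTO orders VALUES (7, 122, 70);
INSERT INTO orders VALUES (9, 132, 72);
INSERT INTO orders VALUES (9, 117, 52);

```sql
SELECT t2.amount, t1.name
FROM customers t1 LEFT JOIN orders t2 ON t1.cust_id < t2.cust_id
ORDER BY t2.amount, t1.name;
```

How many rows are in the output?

45

LEFT JOIN keeps every row from `customers`; unmatched rows get NULL for `orders`'s columns.
Matching on t1.cust_id < t2.cust_id. A NULL in a compared column never satisfies the condition.
- t1 row (cust_id=5): matches 6 t2 row(s) → 6 output row(s).
- t1 row (cust_id=4): matches 6 t2 row(s) → 6 output row(s).
- t1 row (cust_id=5): matches 6 t2 row(s) → 6 output row(s).
- t1 row (cust_id=6): matches 6 t2 row(s) → 6 output row(s).
- t1 row (cust_id=1): matches 7 t2 row(s) → 7 output row(s).
- t1 row (cust_id=NULL): no match → kept, t2 columns NULL.
- t1 row (cust_id=4): matches 6 t2 row(s) → 6 output row(s).
- t1 row (cust_id=1): matches 7 t2 row(s) → 7 output row(s).
Total: 44 matched + 1 padded = 45 rows.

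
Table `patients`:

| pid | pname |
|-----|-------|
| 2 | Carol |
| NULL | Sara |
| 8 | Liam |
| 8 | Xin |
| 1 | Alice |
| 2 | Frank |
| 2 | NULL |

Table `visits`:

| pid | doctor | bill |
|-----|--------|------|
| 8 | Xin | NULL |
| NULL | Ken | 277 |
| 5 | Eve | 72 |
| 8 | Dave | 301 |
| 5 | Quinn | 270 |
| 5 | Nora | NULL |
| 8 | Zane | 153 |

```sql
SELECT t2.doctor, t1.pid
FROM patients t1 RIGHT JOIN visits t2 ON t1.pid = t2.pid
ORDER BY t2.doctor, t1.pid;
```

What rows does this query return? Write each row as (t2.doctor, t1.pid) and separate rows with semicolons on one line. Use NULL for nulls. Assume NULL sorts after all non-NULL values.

(Dave, 8); (Dave, 8); (Eve, NULL); (Ken, NULL); (Nora, NULL); (Quinn, NULL); (Xin, 8); (Xin, 8); (Zane, 8); (Zane, 8)

RIGHT JOIN keeps every row from `visits`; unmatched rows get NULL for `patients`'s columns.
Matching on t1.pid = t2.pid. A NULL in a compared column never satisfies the condition.
Matched pairs: 6; unmatched t2 rows kept: 4.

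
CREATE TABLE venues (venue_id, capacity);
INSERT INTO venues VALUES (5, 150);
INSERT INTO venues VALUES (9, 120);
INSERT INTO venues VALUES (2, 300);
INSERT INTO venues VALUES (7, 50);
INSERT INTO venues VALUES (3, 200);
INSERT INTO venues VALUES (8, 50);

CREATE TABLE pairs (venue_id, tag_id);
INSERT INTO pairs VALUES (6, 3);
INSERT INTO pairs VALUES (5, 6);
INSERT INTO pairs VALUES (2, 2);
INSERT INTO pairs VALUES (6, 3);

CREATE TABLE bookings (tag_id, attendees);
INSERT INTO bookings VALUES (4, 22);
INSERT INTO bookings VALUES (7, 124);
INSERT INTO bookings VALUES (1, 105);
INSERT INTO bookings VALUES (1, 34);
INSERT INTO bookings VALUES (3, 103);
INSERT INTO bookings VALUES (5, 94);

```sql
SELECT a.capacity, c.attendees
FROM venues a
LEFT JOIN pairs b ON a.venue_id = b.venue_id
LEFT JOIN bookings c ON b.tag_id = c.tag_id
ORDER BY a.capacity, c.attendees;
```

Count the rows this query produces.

Evaluate left to right. First `venues a LEFT JOIN pairs b` on venue_id: 6 row(s).
Then LEFT JOIN `bookings c` on tag_id: each of those 6 rows is kept; rows whose b.tag_id has no match in c get NULL for c's columns.
Result: 6 row(s).

6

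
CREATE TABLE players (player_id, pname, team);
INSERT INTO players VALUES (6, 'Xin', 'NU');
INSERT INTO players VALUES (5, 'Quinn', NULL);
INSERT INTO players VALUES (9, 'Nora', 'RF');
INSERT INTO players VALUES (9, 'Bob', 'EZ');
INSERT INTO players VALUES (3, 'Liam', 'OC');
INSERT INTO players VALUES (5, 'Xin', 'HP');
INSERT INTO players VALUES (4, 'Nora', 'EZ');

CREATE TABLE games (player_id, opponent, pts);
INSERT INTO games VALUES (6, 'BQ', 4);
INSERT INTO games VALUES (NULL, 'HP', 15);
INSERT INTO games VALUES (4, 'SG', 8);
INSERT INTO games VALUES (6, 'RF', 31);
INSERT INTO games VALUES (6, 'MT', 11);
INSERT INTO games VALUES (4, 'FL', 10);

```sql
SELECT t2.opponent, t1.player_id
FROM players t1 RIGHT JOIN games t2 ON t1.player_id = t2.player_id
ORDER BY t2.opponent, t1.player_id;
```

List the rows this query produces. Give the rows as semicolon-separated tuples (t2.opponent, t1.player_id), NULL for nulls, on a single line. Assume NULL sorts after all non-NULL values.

RIGHT JOIN keeps every row from `games`; unmatched rows get NULL for `players`'s columns.
Matching on t1.player_id = t2.player_id. A NULL in a compared column never satisfies the condition.
- t1 row (player_id=6): matches 3 t2 row(s) → 3 output row(s).
- t1 row (player_id=5): no match.
- t1 row (player_id=9): no match.
- t1 row (player_id=9): no match.
- t1 row (player_id=3): no match.
- t1 row (player_id=5): no match.
- t1 row (player_id=4): matches 2 t2 row(s) → 2 output row(s).
- 1 row(s) from t2 found no t1 partner → padded with NULL.
After projecting and ordering:
t2.opponent | t1.player_id
BQ | 6
FL | 4
HP | NULL
MT | 6
RF | 6
SG | 4

(BQ, 6); (FL, 4); (HP, NULL); (MT, 6); (RF, 6); (SG, 4)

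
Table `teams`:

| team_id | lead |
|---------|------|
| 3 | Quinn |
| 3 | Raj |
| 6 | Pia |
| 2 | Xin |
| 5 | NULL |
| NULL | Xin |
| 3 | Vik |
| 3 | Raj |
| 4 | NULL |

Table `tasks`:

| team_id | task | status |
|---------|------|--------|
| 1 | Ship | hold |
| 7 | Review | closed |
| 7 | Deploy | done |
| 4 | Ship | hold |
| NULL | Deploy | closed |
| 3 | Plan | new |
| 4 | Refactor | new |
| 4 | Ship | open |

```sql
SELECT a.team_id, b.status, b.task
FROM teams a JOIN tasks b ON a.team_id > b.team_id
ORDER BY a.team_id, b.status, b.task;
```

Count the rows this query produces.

INNER JOIN keeps only pairs where the ON condition holds.
Matching on a.team_id > b.team_id. A NULL in a compared column never satisfies the condition.
Matched pairs: 17.
Total: 17 rows.

17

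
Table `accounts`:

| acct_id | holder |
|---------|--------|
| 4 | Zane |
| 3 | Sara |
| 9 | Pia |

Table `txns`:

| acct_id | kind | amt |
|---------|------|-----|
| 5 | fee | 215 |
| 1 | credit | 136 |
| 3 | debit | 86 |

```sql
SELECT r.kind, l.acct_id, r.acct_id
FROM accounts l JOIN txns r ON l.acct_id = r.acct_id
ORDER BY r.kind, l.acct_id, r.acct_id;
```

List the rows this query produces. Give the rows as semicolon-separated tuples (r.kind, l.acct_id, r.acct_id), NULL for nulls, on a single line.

(debit, 3, 3)

INNER JOIN keeps only pairs where the ON condition holds.
Matching on l.acct_id = r.acct_id.
- l[0] acct_id=4 → no match; dropped.
- l[1] acct_id=3 → 1 match(es) in r → 1 row(s).
- l[2] acct_id=9 → no match; dropped.
After projecting and ordering:
r.kind | l.acct_id | r.acct_id
debit | 3 | 3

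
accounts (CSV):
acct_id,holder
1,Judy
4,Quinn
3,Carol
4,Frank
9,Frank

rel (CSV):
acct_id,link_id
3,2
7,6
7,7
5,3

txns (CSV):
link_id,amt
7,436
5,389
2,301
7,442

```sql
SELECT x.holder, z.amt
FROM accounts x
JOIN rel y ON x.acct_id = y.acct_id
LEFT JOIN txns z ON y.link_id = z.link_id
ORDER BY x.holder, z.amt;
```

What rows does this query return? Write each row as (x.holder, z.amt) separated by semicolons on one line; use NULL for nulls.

(Carol, 301)

Evaluate left to right. First `accounts x INNER JOIN rel y` on acct_id: 1 row(s).
Then LEFT JOIN `txns z` on link_id: each of those 1 rows is kept; rows whose y.link_id has no match in z get NULL for z's columns.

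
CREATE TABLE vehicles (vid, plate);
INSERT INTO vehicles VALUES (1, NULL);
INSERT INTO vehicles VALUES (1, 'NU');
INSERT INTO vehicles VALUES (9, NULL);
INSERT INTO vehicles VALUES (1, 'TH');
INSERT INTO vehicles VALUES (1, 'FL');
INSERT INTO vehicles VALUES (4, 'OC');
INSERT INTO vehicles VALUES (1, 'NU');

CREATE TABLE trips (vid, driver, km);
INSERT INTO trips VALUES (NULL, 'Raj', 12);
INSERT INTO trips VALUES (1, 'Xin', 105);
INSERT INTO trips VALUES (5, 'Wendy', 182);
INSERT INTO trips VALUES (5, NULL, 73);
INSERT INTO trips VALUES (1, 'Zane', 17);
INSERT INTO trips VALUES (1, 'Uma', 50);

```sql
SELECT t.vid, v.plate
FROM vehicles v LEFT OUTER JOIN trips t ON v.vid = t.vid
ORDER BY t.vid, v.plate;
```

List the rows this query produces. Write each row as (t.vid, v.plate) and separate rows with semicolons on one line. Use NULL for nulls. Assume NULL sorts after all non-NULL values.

LEFT JOIN keeps every row from `vehicles`; unmatched rows get NULL for `trips`'s columns.
Matching on v.vid = t.vid. A NULL in a compared column never satisfies the condition.
Matched pairs: 15; unmatched v rows kept: 2.

(1, FL); (1, FL); (1, FL); (1, NU); (1, NU); (1, NU); (1, NU); (1, NU); (1, NU); (1, TH); (1, TH); (1, TH); (1, NULL); (1, NULL); (1, NULL); (NULL, OC); (NULL, NULL)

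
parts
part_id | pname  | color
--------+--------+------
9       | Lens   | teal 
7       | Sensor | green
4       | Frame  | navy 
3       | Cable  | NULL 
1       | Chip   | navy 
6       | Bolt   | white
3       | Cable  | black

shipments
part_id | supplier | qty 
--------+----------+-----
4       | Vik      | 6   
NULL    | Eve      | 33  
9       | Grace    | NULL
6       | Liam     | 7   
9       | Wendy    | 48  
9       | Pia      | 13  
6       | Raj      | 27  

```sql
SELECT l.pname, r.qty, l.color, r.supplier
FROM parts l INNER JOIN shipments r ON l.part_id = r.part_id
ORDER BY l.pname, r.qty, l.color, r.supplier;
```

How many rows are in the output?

6

INNER JOIN keeps only pairs where the ON condition holds.
Matching on l.part_id = r.part_id. A NULL in a compared column never satisfies the condition.
Matched pairs: 6.
Total: 6 rows.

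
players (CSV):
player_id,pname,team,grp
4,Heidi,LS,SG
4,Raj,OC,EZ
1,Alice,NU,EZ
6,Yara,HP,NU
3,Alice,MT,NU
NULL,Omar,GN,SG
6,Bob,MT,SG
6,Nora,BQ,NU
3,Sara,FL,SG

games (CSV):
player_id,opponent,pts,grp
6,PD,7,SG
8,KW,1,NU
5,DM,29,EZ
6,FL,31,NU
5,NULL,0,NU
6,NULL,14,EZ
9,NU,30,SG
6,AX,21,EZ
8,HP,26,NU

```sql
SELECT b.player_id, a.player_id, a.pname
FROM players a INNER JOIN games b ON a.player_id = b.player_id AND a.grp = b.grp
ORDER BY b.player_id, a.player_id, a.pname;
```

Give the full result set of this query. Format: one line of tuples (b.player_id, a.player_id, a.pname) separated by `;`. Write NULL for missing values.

(6, 6, Bob); (6, 6, Nora); (6, 6, Yara)

INNER JOIN keeps only pairs where the ON condition holds.
Matching on a.player_id = b.player_id AND a.grp = b.grp. A NULL in a compared column never satisfies the condition.
Matched pairs: 3.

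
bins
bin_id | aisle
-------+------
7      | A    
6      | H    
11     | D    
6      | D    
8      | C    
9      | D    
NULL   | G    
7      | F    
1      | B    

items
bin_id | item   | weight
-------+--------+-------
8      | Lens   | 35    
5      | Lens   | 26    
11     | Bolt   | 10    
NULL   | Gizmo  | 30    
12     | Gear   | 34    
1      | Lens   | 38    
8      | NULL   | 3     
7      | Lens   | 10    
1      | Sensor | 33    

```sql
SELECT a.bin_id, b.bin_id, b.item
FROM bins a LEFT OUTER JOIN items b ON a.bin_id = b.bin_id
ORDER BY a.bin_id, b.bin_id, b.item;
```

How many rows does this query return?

11

LEFT JOIN keeps every row from `bins`; unmatched rows get NULL for `items`'s columns.
Matching on a.bin_id = b.bin_id. A NULL in a compared column never satisfies the condition.
- a (bin_id=7) pairs with 1 row(s) of b.
- a (bin_id=6) has no partner → padded with NULL.
- a (bin_id=11) pairs with 1 row(s) of b.
- a (bin_id=6) has no partner → padded with NULL.
- a (bin_id=8) pairs with 2 row(s) of b.
- a (bin_id=9) has no partner → padded with NULL.
- a (bin_id=NULL) has no partner → padded with NULL.
- a (bin_id=7) pairs with 1 row(s) of b.
- a (bin_id=1) pairs with 2 row(s) of b.
Total: 7 matched + 4 padded = 11 rows.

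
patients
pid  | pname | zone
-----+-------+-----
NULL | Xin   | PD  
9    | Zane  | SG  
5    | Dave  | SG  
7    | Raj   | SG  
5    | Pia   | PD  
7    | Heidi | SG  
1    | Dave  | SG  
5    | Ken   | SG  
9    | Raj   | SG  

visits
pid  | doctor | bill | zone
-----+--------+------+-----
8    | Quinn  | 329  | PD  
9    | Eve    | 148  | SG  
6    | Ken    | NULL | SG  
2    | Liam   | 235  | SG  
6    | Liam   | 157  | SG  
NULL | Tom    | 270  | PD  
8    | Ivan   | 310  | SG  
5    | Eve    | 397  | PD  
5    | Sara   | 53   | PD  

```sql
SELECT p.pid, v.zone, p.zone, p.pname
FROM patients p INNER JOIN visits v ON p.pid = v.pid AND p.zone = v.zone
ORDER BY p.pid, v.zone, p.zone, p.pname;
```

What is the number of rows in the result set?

4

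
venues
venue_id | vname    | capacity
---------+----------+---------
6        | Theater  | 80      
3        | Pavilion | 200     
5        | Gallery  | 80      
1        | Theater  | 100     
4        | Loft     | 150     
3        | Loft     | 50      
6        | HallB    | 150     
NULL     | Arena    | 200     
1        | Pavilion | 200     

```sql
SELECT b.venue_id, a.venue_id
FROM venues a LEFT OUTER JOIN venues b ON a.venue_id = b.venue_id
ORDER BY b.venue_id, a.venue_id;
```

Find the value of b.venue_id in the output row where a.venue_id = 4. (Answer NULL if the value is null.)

4

LEFT JOIN keeps every row from `venues a`; unmatched rows get NULL for `venues b`'s columns.
Matching on a.venue_id = b.venue_id. A NULL in a compared column never satisfies the condition.
Matched pairs: 14; unmatched a rows kept: 1.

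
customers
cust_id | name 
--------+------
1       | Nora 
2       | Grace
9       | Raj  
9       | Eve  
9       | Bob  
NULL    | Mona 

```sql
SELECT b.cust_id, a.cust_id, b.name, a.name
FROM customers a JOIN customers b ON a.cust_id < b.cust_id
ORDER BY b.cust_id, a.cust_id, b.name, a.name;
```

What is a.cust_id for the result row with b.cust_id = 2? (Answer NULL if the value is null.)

1

INNER JOIN keeps only pairs where the ON condition holds.
Matching on a.cust_id < b.cust_id. A NULL in a compared column never satisfies the condition.
- a (cust_id=1) pairs with 4 row(s) of b.
- a (cust_id=2) pairs with 3 row(s) of b.
- a (cust_id=9) has no partner → excluded.
- a (cust_id=9) has no partner → excluded.
- a (cust_id=9) has no partner → excluded.
- a (cust_id=NULL) has no partner → excluded.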